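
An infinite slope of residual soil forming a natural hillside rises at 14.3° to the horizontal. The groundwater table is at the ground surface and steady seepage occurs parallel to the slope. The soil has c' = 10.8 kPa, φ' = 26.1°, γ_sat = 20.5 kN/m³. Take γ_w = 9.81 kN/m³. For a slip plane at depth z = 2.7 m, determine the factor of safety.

With seepage parallel to the slope and the water table at the surface, the effective normal stress on the slip plane uses the buoyant unit weight γ' = γ_sat − γ_w while the driving shear stress uses γ_sat:
FS = [c' + γ' z cos²β tanφ'] / [γ_sat z sinβ cosβ]
γ' = 20.5 − 9.81 = 10.69 kN/m³
Numerator = 10.8 + 10.69·2.7·cos²14.3°·tan26.1° = 10.8 + 10.69·2.7·0.9390·0.4899 = 24.077 kPa
Denominator = 20.5·2.7·sin14.3°·cos14.3° = 20.5·2.7·0.2470·0.9690 = 13.248 kPa
FS = 24.077 / 13.248 = 1.817

FS = 1.82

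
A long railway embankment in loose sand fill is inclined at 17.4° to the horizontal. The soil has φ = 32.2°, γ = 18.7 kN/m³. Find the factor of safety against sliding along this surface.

For a dry cohesionless infinite slope the factor of safety is FS = tanφ / tanβ.
FS = tan32.2° / tan17.4° = 0.6297 / 0.3134 = 2.009

FS = 2.01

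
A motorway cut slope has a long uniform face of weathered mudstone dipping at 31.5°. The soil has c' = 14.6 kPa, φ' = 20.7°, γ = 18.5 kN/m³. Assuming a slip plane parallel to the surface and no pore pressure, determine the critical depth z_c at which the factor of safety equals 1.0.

Setting FS = 1.00 in FS = [c' + γz cos²β tanφ'] / [γz sinβ cosβ] and solving for z:
z = c' / [γ cosβ (FS·sinβ − cosβ·tanφ')]
  = 14.6 / [18.5·cos31.5°·(1.00·sin31.5° − cos31.5°·tan20.7°)]
  = 14.6 / [18.5·0.8526·(1.00·0.5225 − 0.8526·0.3779)]
  = 14.6 / 3.1597 = 4.621 m

z_c = 4.62 m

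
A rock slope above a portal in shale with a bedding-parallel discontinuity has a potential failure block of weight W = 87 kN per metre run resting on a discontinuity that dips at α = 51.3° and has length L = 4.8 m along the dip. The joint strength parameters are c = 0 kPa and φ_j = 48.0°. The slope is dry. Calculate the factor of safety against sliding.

FS = 0.89

Resolving the block weight along and normal to the plane and applying the Mohr–Coulomb strength on the joint:
N' = W cosα = 87·cos51.3° = 54.4 kN/m
Driving force T = W sinα = 87·sin51.3° = 67.9 kN/m
Resisting force R = c·L + N'·tanφ_j = 0·4.8 + 54.4·tan48.0° = 0.0 + 60.4 = 60.4 kN/m
FS = R / T = 60.4 / 67.9 = 0.890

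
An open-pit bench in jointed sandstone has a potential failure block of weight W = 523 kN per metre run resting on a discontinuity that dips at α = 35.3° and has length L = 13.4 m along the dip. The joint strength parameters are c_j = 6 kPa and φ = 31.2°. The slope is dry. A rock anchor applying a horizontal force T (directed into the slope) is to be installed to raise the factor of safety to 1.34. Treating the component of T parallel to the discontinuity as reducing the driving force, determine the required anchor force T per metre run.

Resolving forces along and normal to the sliding plane, with the horizontal anchor force T adding T·sinα to the effective normal force and T·cosα acting up the plane against the driving force:
FS = [c_jL + (W cosα + T sinα) tanφ] / [W sinα − T cosα]
Without the anchor: N' = 426.8 kN/m, driving T_d = 302.2 kN/m, resisting R = 6·13.4 + 426.8·tan31.2° = 338.9 kN/m, FS = 1.12.
Setting FS = 1.34 and solving for T:
1.34·(302.2 − T cos35.3°) = 338.9 + T sin35.3°·tan31.2°
T·(sin35.3°·tan31.2° + 1.34·cos35.3°) = 1.34·302.2 − 338.9
T·(0.5779·0.6056 + 1.34·0.8161) = 405.0 − 338.9 = 66.1
T·1.4436 = 66.1
T = 45.8 kN/m

T = 46 kN/m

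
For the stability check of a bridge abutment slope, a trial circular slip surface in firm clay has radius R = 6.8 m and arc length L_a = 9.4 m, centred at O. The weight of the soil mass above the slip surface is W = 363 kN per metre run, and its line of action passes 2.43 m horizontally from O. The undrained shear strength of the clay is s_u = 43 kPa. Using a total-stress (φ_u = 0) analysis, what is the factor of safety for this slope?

FS = 3.12

Taking moments about the centre O, the resisting moment is provided by the undrained shear strength acting along the arc:
M_R = s_u·L_a·R = 43·9.40·6.8 = 2748.6 kN·m/m
M_D = W·d = 363·2.43 = 882.1 kN·m/m
FS = M_R / M_D = 2748.6 / 882.1 = 3.116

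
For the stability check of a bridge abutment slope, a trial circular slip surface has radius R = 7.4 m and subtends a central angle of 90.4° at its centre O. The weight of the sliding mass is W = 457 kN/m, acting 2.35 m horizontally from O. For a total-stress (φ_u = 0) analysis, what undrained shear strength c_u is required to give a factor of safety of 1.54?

FS = c_u·L_a·R / (W·d), so c_u = FS·W·d / (L_a·R).
Arc length L_a = R·θ = 7.4·(90.4°·π/180) = 7.4·1.5778 = 11.68 m
c_u = 1.54·457·2.35 / (11.68·7.4) = 1653.9 / 86.40 = 19.14 kPa

c_u = 19.1 kPa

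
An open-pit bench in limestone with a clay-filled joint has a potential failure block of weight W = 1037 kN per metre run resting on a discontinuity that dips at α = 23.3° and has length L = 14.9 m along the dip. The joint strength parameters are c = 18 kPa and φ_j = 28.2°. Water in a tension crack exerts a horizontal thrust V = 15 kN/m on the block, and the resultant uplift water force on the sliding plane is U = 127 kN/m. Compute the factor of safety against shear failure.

FS = 1.67

Resolving the block weight along and normal to the plane and applying the Mohr–Coulomb strength on the joint:
N' = W cosα − U − V sinα = 1037·cos23.3° − 127 − 15·sin23.3° = 819.5 kN/m
Driving force T = W sinα + V cosα = 1037·sin23.3° + 15·cos23.3° = 424.0 kN/m
Resisting force R = c·L + N'·tanφ_j = 18·14.9 + 819.5·tan28.2° = 268.2 + 439.4 = 707.6 kN/m
FS = R / T = 707.6 / 424.0 = 1.669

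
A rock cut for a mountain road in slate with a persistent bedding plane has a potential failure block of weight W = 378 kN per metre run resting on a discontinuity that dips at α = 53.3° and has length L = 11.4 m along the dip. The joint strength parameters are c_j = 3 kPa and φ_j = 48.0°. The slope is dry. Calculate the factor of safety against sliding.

Resolving the block weight along and normal to the plane and applying the Mohr–Coulomb strength on the joint:
N' = W cosα = 378·cos53.3° = 225.9 kN/m
Driving force T = W sinα = 378·sin53.3° = 303.1 kN/m
Resisting force R = c_j·L + N'·tanφ_j = 3·11.4 + 225.9·tan48.0° = 34.2 + 250.9 = 285.1 kN/m
FS = R / T = 285.1 / 303.1 = 0.941

FS = 0.94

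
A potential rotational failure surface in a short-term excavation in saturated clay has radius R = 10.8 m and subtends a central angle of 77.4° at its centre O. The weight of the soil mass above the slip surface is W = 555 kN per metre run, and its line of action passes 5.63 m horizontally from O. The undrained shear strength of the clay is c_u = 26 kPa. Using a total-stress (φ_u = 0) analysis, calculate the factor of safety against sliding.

Taking moments about the centre O, the resisting moment is provided by the undrained shear strength acting along the arc:
Arc length L_a = R·θ = 10.8·(77.4°·π/180) = 10.8·1.3509 = 14.59 m
M_R = c_u·L_a·R = 26·14.59·10.8 = 4096.7 kN·m/m
M_D = W·d = 555·5.63 = 3124.7 kN·m/m
FS = M_R / M_D = 4096.7 / 3124.7 = 1.311

FS = 1.31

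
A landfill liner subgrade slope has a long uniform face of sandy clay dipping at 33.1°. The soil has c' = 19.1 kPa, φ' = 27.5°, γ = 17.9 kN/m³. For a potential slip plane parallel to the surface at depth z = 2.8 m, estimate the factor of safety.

FS = 1.63

For an infinite slope with a slip plane parallel to the surface (no pore pressure): FS = [c' + γz cos²β tanφ'] / [γz sinβ cosβ].
γz = 17.9·2.8 = 50.12 kN/m²
Numerator = 19.1 + 50.12·cos²33.1°·tan27.5° = 19.1 + 50.12·0.7018·0.5206 = 37.410 kPa
Denominator = 50.12·sin33.1°·cos33.1° = 50.12·0.5461·0.8377 = 22.929 kPa
FS = 37.410 / 22.929 = 1.632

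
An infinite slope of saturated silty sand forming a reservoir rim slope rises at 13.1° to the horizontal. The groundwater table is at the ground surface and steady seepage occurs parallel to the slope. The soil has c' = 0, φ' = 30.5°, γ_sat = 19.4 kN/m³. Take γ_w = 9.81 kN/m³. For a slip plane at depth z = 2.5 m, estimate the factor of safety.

With seepage parallel to the slope and the water table at the surface, the effective normal stress on the slip plane uses the buoyant unit weight γ' = γ_sat − γ_w while the driving shear stress uses γ_sat:
FS = [c' + γ' z cos²β tanφ'] / [γ_sat z sinβ cosβ]
(For c' = 0 this reduces to FS = (γ'/γ_sat)·tanφ'/tanβ.)
γ' = 19.4 − 9.81 = 9.59 kN/m³
Numerator = 0.0 + 9.59·2.5·cos²13.1°·tan30.5° = 0.0 + 9.59·2.5·0.9486·0.5890 = 13.397 kPa
Denominator = 19.4·2.5·sin13.1°·cos13.1° = 19.4·2.5·0.2267·0.9740 = 10.707 kPa
FS = 13.397 / 10.707 = 1.251

FS = 1.25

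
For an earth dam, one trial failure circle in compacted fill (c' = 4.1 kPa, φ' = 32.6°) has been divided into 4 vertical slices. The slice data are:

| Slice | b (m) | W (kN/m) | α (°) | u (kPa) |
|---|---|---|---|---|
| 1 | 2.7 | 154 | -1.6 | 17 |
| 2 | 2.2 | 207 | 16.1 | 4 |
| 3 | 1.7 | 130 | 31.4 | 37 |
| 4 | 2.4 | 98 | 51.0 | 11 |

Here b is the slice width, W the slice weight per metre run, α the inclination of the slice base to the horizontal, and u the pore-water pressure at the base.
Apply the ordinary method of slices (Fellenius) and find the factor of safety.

Ordinary method of slices: FS = Σ[c'·Δl_i + (W_i cosα_i − u_i·Δl_i)·tanφ'] / Σ W_i sinα_i, with Δl_i = b_i / cosα_i.
Slice 1: Δl = 2.7/cos(-1.6°) = 2.701 m; N'_1 = 154·cos(-1.6°) − 17·2.701 = 108.0; c'Δl = 11.07; W sinα = -4.3
Slice 2: Δl = 2.2/cos16.1° = 2.290 m; N'_2 = 207·cos16.1° − 4·2.290 = 189.7; c'Δl = 9.39; W sinα = 57.4
Slice 3: Δl = 1.7/cos31.4° = 1.992 m; N'_3 = 130·cos31.4° − 37·1.992 = 37.3; c'Δl = 8.17; W sinα = 67.7
Slice 4: Δl = 2.4/cos51.0° = 3.814 m; N'_4 = 98·cos51.0° − 11·3.814 = 19.7; c'Δl = 15.64; W sinα = 76.2
Σc'Δl = 44.3 kN/m; ΣN' = 354.7 kN/m; ΣW sinα = 197.0 kN/m
Resisting = 44.3 + 354.7·tan32.6° = 44.3 + 226.9 = 271.1 kN/m
FS = 271.1 / 197.0 = 1.376

FS = 1.38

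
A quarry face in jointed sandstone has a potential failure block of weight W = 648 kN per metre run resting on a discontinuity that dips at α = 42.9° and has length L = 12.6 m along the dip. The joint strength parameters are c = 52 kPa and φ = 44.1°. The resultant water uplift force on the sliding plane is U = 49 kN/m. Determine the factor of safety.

FS = 2.42

Resolving the block weight along and normal to the plane and applying the Mohr–Coulomb strength on the joint:
N' = W cosα − U = 648·cos42.9° − 49 = 425.7 kN/m
Driving force T = W sinα = 648·sin42.9° = 441.1 kN/m
Resisting force R = c·L + N'·tanφ = 52·12.6 + 425.7·tan44.1° = 655.2 + 412.5 = 1067.7 kN/m
FS = R / T = 1067.7 / 441.1 = 2.421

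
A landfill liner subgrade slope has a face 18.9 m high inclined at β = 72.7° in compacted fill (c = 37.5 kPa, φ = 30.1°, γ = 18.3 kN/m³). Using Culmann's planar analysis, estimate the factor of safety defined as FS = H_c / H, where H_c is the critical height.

FS = 1.36

H_c = (4c/γ) · sinβ cosφ / [1 − cos(β − φ)]
    = (4·37.5/18.3) · sin72.7°·cos30.1° / [1 − cos42.6°]
    = 8.197 · 0.8260 / 0.2639 = 25.66 m
FS = H_c / H = 25.66 / 18.9 = 1.357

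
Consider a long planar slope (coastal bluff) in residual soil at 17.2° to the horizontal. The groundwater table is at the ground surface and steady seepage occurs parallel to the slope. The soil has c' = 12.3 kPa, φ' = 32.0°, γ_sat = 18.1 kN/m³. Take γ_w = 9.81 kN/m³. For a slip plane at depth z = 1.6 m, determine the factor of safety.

FS = 2.43

With seepage parallel to the slope and the water table at the surface, the effective normal stress on the slip plane uses the buoyant unit weight γ' = γ_sat − γ_w while the driving shear stress uses γ_sat:
FS = [c' + γ' z cos²β tanφ'] / [γ_sat z sinβ cosβ]
γ' = 18.1 − 9.81 = 8.29 kN/m³
Numerator = 12.3 + 8.29·1.6·cos²17.2°·tan32.0° = 12.3 + 8.29·1.6·0.9126·0.6249 = 19.864 kPa
Denominator = 18.1·1.6·sin17.2°·cos17.2° = 18.1·1.6·0.2957·0.9553 = 8.181 kPa
FS = 19.864 / 8.181 = 2.428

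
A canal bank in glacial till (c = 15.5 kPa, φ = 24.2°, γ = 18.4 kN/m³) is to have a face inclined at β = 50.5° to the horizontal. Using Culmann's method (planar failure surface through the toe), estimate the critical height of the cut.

H_c = 22.91 m

Culmann's analysis gives the critical failure plane at α_cr = (β + φ)/2 = (50.5 + 24.2)/2 = 37.4°, and the critical height
H_c = (4c/γ) · sinβ cosφ / [1 − cos(β − φ)]
    = (4·15.5/18.4) · sin50.5°·cos24.2° / [1 − cos(26.3°)]
    = 3.370 · 0.7716·0.9121 / [1 − 0.8965]
    = 3.370 · 0.7038 / 0.1035
    = 22.91 m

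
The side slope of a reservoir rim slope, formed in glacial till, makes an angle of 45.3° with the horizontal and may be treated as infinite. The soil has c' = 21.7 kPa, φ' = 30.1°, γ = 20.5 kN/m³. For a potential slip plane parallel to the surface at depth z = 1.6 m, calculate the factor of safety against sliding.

FS = 1.90

For an infinite slope with a slip plane parallel to the surface (no pore pressure): FS = [c' + γz cos²β tanφ'] / [γz sinβ cosβ].
γz = 20.5·1.6 = 32.80 kN/m²
Numerator = 21.7 + 32.80·cos²45.3°·tan30.1° = 21.7 + 32.80·0.4948·0.5797 = 31.107 kPa
Denominator = 32.80·sin45.3°·cos45.3° = 32.80·0.7108·0.7034 = 16.399 kPa
FS = 31.107 / 16.399 = 1.897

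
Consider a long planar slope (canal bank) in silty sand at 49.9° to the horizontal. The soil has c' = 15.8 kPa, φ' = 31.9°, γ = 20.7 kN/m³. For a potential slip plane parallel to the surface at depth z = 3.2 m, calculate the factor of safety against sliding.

For an infinite slope with a slip plane parallel to the surface (no pore pressure): FS = [c' + γz cos²β tanφ'] / [γz sinβ cosβ].
γz = 20.7·3.2 = 66.24 kN/m²
Numerator = 15.8 + 66.24·cos²49.9°·tan31.9° = 15.8 + 66.24·0.4149·0.6224 = 32.906 kPa
Denominator = 66.24·sin49.9°·cos49.9° = 66.24·0.7649·0.6441 = 32.637 kPa
FS = 32.906 / 32.637 = 1.008

FS = 1.01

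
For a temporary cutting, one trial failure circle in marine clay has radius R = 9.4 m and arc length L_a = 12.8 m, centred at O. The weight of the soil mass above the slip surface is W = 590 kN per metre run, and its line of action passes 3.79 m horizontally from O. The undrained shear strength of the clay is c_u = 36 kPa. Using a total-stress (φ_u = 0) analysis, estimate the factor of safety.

FS = 1.94

Taking moments about the centre O, the resisting moment is provided by the undrained shear strength acting along the arc:
M_R = c_u·L_a·R = 36·12.80·9.4 = 4331.5 kN·m/m
M_D = W·d = 590·3.79 = 2236.1 kN·m/m
FS = M_R / M_D = 4331.5 / 2236.1 = 1.937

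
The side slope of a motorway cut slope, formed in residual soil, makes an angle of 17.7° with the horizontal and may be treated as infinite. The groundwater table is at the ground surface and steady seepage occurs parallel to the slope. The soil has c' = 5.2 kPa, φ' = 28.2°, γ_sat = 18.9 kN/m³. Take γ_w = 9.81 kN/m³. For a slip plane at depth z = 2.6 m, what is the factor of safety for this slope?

FS = 1.17

With seepage parallel to the slope and the water table at the surface, the effective normal stress on the slip plane uses the buoyant unit weight γ' = γ_sat − γ_w while the driving shear stress uses γ_sat:
FS = [c' + γ' z cos²β tanφ'] / [γ_sat z sinβ cosβ]
γ' = 18.9 − 9.81 = 9.09 kN/m³
Numerator = 5.2 + 9.09·2.6·cos²17.7°·tan28.2° = 5.2 + 9.09·2.6·0.9076·0.5362 = 16.701 kPa
Denominator = 18.9·2.6·sin17.7°·cos17.7° = 18.9·2.6·0.3040·0.9527 = 14.233 kPa
FS = 16.701 / 14.233 = 1.173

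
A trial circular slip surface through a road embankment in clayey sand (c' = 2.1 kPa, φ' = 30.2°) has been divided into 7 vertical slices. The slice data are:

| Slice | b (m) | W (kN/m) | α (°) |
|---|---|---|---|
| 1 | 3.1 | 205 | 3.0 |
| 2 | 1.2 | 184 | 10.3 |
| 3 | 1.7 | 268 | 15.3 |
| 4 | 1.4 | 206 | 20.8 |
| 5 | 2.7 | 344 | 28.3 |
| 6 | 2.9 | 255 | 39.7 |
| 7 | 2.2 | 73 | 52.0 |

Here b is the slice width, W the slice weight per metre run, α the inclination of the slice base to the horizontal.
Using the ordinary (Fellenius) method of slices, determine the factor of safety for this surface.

Ordinary method of slices: FS = Σ[c'·Δl_i + (W_i cosα_i)·tanφ'] / Σ W_i sinα_i, with Δl_i = b_i / cosα_i.
Slice 1: Δl = 3.1/cos3.0° = 3.104 m; N'_1 = 205·cos3.0° = 204.7; c'Δl = 6.52; W sinα = 10.7
Slice 2: Δl = 1.2/cos10.3° = 1.220 m; N'_2 = 184·cos10.3° = 181.0; c'Δl = 2.56; W sinα = 32.9
Slice 3: Δl = 1.7/cos15.3° = 1.762 m; N'_3 = 268·cos15.3° = 258.5; c'Δl = 3.70; W sinα = 70.7
Slice 4: Δl = 1.4/cos20.8° = 1.498 m; N'_4 = 206·cos20.8° = 192.6; c'Δl = 3.14; W sinα = 73.2
Slice 5: Δl = 2.7/cos28.3° = 3.067 m; N'_5 = 344·cos28.3° = 302.9; c'Δl = 6.44; W sinα = 163.1
Slice 6: Δl = 2.9/cos39.7° = 3.769 m; N'_6 = 255·cos39.7° = 196.2; c'Δl = 7.92; W sinα = 162.9
Slice 7: Δl = 2.2/cos52.0° = 3.573 m; N'_7 = 73·cos52.0° = 44.9; c'Δl = 7.50; W sinα = 57.5
Σc'Δl = 37.8 kN/m; ΣN' = 1380.9 kN/m; ΣW sinα = 571.0 kN/m
Resisting = 37.8 + 1380.9·tan30.2° = 37.8 + 803.7 = 841.5 kN/m
FS = 841.5 / 571.0 = 1.474

FS = 1.47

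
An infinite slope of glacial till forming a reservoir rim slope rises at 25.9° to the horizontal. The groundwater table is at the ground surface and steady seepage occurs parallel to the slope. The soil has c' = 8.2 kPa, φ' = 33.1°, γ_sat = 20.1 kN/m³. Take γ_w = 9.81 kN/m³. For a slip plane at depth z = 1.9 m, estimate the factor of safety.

With seepage parallel to the slope and the water table at the surface, the effective normal stress on the slip plane uses the buoyant unit weight γ' = γ_sat − γ_w while the driving shear stress uses γ_sat:
FS = [c' + γ' z cos²β tanφ'] / [γ_sat z sinβ cosβ]
γ' = 20.1 − 9.81 = 10.29 kN/m³
Numerator = 8.2 + 10.29·1.9·cos²25.9°·tan33.1° = 8.2 + 10.29·1.9·0.8092·0.6519 = 18.513 kPa
Denominator = 20.1·1.9·sin25.9°·cos25.9° = 20.1·1.9·0.4368·0.8996 = 15.006 kPa
FS = 18.513 / 15.006 = 1.234

FS = 1.23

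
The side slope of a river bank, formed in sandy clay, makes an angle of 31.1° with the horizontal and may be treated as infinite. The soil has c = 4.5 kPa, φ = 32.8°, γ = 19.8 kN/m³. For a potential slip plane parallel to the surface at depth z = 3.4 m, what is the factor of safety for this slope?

FS = 1.22

For an infinite slope with a slip plane parallel to the surface (no pore pressure): FS = [c + γz cos²β tanφ] / [γz sinβ cosβ].
γz = 19.8·3.4 = 67.32 kN/m²
Numerator = 4.5 + 67.32·cos²31.1°·tan32.8° = 4.5 + 67.32·0.7332·0.6445 = 36.309 kPa
Denominator = 67.32·sin31.1°·cos31.1° = 67.32·0.5165·0.8563 = 29.775 kPa
FS = 36.309 / 29.775 = 1.219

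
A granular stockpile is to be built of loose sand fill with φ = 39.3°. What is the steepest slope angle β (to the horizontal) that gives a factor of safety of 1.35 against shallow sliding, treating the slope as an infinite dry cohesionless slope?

For an infinite dry cohesionless slope FS = tanφ/tanβ, so tanβ = tanφ / FS.
tanβ = tan39.3° / 1.35 = 0.8185 / 1.35 = 0.6063
β = arctan(0.6063) = 31.23°

β = 31.2°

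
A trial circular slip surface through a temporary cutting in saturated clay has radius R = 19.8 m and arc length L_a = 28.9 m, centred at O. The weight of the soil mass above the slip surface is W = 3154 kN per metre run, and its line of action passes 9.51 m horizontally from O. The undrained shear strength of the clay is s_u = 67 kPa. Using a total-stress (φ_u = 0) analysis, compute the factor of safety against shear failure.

FS = 1.28

Taking moments about the centre O, the resisting moment is provided by the undrained shear strength acting along the arc:
M_R = s_u·L_a·R = 67·28.90·19.8 = 38338.7 kN·m/m
M_D = W·d = 3154·9.51 = 29994.5 kN·m/m
FS = M_R / M_D = 38338.7 / 29994.5 = 1.278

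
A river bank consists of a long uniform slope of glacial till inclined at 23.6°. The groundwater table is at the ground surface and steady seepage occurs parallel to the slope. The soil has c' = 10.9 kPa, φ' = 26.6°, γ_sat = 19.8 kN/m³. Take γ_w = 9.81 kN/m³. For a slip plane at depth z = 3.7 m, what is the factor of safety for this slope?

FS = 0.98

With seepage parallel to the slope and the water table at the surface, the effective normal stress on the slip plane uses the buoyant unit weight γ' = γ_sat − γ_w while the driving shear stress uses γ_sat:
FS = [c' + γ' z cos²β tanφ'] / [γ_sat z sinβ cosβ]
γ' = 19.8 − 9.81 = 9.99 kN/m³
Numerator = 10.9 + 9.99·3.7·cos²23.6°·tan26.6° = 10.9 + 9.99·3.7·0.8397·0.5008 = 26.443 kPa
Denominator = 19.8·3.7·sin23.6°·cos23.6° = 19.8·3.7·0.4003·0.9164 = 26.877 kPa
FS = 26.443 / 26.877 = 0.984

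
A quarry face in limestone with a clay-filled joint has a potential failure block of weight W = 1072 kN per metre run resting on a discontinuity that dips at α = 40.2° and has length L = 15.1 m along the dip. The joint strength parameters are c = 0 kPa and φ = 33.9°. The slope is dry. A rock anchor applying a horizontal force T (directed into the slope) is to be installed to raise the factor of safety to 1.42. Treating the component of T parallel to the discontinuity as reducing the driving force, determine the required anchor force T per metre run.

T = 285 kN/m

Resolving forces along and normal to the sliding plane, with the horizontal anchor force T adding T·sinα to the effective normal force and T·cosα acting up the plane against the driving force:
FS = [cL + (W cosα + T sinα) tanφ] / [W sinα − T cosα]
Without the anchor: N' = 818.8 kN/m, driving T_d = 691.9 kN/m, resisting R = 0·15.1 + 818.8·tan33.9° = 550.2 kN/m, FS = 0.80.
Setting FS = 1.42 and solving for T:
1.42·(691.9 − T cos40.2°) = 550.2 + T sin40.2°·tan33.9°
T·(sin40.2°·tan33.9° + 1.42·cos40.2°) = 1.42·691.9 − 550.2
T·(0.6455·0.6720 + 1.42·0.7638) = 982.5 − 550.2 = 432.3
T·1.5183 = 432.3
T = 284.7 kN/m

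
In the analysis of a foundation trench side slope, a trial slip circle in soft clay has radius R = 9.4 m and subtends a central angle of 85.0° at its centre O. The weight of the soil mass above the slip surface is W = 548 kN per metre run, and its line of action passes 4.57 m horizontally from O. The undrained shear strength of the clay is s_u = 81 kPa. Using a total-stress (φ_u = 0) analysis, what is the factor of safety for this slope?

FS = 4.24

Taking moments about the centre O, the resisting moment is provided by the undrained shear strength acting along the arc:
Arc length L_a = R·θ = 9.4·(85.0°·π/180) = 9.4·1.4835 = 13.95 m
M_R = s_u·L_a·R = 81·13.95·9.4 = 10617.9 kN·m/m
M_D = W·d = 548·4.57 = 2504.4 kN·m/m
FS = M_R / M_D = 10617.9 / 2504.4 = 4.240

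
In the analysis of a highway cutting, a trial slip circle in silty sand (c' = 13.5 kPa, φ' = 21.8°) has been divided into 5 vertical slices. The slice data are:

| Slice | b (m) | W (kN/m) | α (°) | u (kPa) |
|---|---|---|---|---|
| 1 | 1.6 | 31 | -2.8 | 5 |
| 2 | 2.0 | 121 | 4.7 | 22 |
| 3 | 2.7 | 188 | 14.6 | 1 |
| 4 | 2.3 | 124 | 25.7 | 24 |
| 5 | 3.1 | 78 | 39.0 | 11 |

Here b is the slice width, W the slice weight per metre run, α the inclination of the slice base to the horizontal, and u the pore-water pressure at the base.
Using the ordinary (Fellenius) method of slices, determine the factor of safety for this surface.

FS = 1.97

Ordinary method of slices: FS = Σ[c'·Δl_i + (W_i cosα_i − u_i·Δl_i)·tanφ'] / Σ W_i sinα_i, with Δl_i = b_i / cosα_i.
Slice 1: Δl = 1.6/cos(-2.8°) = 1.602 m; N'_1 = 31·cos(-2.8°) − 5·1.602 = 23.0; c'Δl = 21.63; W sinα = -1.5
Slice 2: Δl = 2.0/cos4.7° = 2.007 m; N'_2 = 121·cos4.7° − 22·2.007 = 76.4; c'Δl = 27.09; W sinα = 9.9
Slice 3: Δl = 2.7/cos14.6° = 2.790 m; N'_3 = 188·cos14.6° − 1·2.790 = 179.1; c'Δl = 37.67; W sinα = 47.4
Slice 4: Δl = 2.3/cos25.7° = 2.553 m; N'_4 = 124·cos25.7° − 24·2.553 = 50.5; c'Δl = 34.46; W sinα = 53.8
Slice 5: Δl = 3.1/cos39.0° = 3.989 m; N'_5 = 78·cos39.0° − 11·3.989 = 16.7; c'Δl = 53.85; W sinα = 49.1
Σc'Δl = 174.7 kN/m; ΣN' = 345.7 kN/m; ΣW sinα = 158.6 kN/m
Resisting = 174.7 + 345.7·tan21.8° = 174.7 + 138.3 = 313.0 kN/m
FS = 313.0 / 158.6 = 1.973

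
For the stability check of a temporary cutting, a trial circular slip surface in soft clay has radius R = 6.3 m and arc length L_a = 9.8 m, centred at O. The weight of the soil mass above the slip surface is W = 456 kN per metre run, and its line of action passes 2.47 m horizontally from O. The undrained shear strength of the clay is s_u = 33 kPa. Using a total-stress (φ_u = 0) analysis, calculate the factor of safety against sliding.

FS = 1.81

Taking moments about the centre O, the resisting moment is provided by the undrained shear strength acting along the arc:
M_R = s_u·L_a·R = 33·9.80·6.3 = 2037.4 kN·m/m
M_D = W·d = 456·2.47 = 1126.3 kN·m/m
FS = M_R / M_D = 2037.4 / 1126.3 = 1.809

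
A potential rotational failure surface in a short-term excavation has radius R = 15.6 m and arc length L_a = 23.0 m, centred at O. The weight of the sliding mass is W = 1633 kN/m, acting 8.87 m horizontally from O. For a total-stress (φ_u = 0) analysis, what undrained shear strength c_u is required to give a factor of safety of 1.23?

FS = c_u·L_a·R / (W·d), so c_u = FS·W·d / (L_a·R).
c_u = 1.23·1633·8.87 / (23.00·15.6) = 17816.2 / 358.80 = 49.65 kPa

c_u = 49.7 kPa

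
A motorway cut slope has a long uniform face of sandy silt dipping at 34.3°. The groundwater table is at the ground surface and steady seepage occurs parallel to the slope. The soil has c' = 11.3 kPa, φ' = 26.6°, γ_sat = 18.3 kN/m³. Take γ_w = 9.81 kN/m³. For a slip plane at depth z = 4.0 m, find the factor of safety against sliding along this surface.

With seepage parallel to the slope and the water table at the surface, the effective normal stress on the slip plane uses the buoyant unit weight γ' = γ_sat − γ_w while the driving shear stress uses γ_sat:
FS = [c' + γ' z cos²β tanφ'] / [γ_sat z sinβ cosβ]
γ' = 18.3 − 9.81 = 8.49 kN/m³
Numerator = 11.3 + 8.49·4.0·cos²34.3°·tan26.6° = 11.3 + 8.49·4.0·0.6824·0.5008 = 22.905 kPa
Denominator = 18.3·4.0·sin34.3°·cos34.3° = 18.3·4.0·0.5635·0.8261 = 34.077 kPa
FS = 22.905 / 34.077 = 0.672

FS = 0.67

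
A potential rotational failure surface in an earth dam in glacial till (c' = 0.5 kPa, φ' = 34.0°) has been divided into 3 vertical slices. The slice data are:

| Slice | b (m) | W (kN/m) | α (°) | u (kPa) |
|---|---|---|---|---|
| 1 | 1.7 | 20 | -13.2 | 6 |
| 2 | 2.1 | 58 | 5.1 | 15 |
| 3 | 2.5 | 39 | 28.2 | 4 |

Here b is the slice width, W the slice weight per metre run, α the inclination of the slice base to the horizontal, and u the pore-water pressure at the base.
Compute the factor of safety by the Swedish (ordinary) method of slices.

FS = 2.24

Ordinary method of slices: FS = Σ[c'·Δl_i + (W_i cosα_i − u_i·Δl_i)·tanφ'] / Σ W_i sinα_i, with Δl_i = b_i / cosα_i.
Slice 1: Δl = 1.7/cos(-13.2°) = 1.746 m; N'_1 = 20·cos(-13.2°) − 6·1.746 = 9.0; c'Δl = 0.87; W sinα = -4.6
Slice 2: Δl = 2.1/cos5.1° = 2.108 m; N'_2 = 58·cos5.1° − 15·2.108 = 26.1; c'Δl = 1.05; W sinα = 5.2
Slice 3: Δl = 2.5/cos28.2° = 2.837 m; N'_3 = 39·cos28.2° − 4·2.837 = 23.0; c'Δl = 1.42; W sinα = 18.4
Σc'Δl = 3.3 kN/m; ΣN' = 58.2 kN/m; ΣW sinα = 19.0 kN/m
Resisting = 3.3 + 58.2·tan34.0° = 3.3 + 39.2 = 42.6 kN/m
FS = 42.6 / 19.0 = 2.239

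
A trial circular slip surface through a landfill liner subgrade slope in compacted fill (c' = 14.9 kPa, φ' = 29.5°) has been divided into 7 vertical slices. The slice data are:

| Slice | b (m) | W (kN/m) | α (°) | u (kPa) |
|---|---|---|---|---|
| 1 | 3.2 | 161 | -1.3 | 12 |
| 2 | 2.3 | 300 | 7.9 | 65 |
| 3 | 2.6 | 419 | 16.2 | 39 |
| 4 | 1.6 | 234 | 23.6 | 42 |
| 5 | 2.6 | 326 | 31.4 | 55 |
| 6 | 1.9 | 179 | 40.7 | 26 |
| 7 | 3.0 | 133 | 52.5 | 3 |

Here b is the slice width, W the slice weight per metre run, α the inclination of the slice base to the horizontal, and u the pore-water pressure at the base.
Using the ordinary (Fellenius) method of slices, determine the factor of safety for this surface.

FS = 1.32

Ordinary method of slices: FS = Σ[c'·Δl_i + (W_i cosα_i − u_i·Δl_i)·tanφ'] / Σ W_i sinα_i, with Δl_i = b_i / cosα_i.
Slice 1: Δl = 3.2/cos(-1.3°) = 3.201 m; N'_1 = 161·cos(-1.3°) − 12·3.201 = 122.5; c'Δl = 47.69; W sinα = -3.7
Slice 2: Δl = 2.3/cos7.9° = 2.322 m; N'_2 = 300·cos7.9° − 65·2.322 = 146.2; c'Δl = 34.60; W sinα = 41.2
Slice 3: Δl = 2.6/cos16.2° = 2.708 m; N'_3 = 419·cos16.2° − 39·2.708 = 296.8; c'Δl = 40.34; W sinα = 116.9
Slice 4: Δl = 1.6/cos23.6° = 1.746 m; N'_4 = 234·cos23.6° − 42·1.746 = 141.1; c'Δl = 26.02; W sinα = 93.7
Slice 5: Δl = 2.6/cos31.4° = 3.046 m; N'_5 = 326·cos31.4° − 55·3.046 = 110.7; c'Δl = 45.39; W sinα = 169.8
Slice 6: Δl = 1.9/cos40.7° = 2.506 m; N'_6 = 179·cos40.7° − 26·2.506 = 70.5; c'Δl = 37.34; W sinα = 116.7
Slice 7: Δl = 3.0/cos52.5° = 4.928 m; N'_7 = 133·cos52.5° − 3·4.928 = 66.2; c'Δl = 73.43; W sinα = 105.5
Σc'Δl = 304.8 kN/m; ΣN' = 954.1 kN/m; ΣW sinα = 640.3 kN/m
Resisting = 304.8 + 954.1·tan29.5° = 304.8 + 539.8 = 844.6 kN/m
FS = 844.6 / 640.3 = 1.319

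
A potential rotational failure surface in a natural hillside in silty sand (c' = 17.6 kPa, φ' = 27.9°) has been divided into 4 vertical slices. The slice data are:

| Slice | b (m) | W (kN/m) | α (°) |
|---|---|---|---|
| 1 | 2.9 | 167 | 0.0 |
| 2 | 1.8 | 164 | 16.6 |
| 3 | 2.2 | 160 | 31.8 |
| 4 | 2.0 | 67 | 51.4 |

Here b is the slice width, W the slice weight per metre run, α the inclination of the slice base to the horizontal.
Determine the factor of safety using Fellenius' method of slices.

Ordinary method of slices: FS = Σ[c'·Δl_i + (W_i cosα_i)·tanφ'] / Σ W_i sinα_i, with Δl_i = b_i / cosα_i.
Slice 1: Δl = 2.9/cos0.0° = 2.900 m; N'_1 = 167·cos0.0° = 167.0; c'Δl = 51.04; W sinα = 0.0
Slice 2: Δl = 1.8/cos16.6° = 1.878 m; N'_2 = 164·cos16.6° = 157.2; c'Δl = 33.06; W sinα = 46.9
Slice 3: Δl = 2.2/cos31.8° = 2.589 m; N'_3 = 160·cos31.8° = 136.0; c'Δl = 45.56; W sinα = 84.3
Slice 4: Δl = 2.0/cos51.4° = 3.206 m; N'_4 = 67·cos51.4° = 41.8; c'Δl = 56.42; W sinα = 52.4
Σc'Δl = 186.1 kN/m; ΣN' = 501.9 kN/m; ΣW sinα = 183.5 kN/m
Resisting = 186.1 + 501.9·tan27.9° = 186.1 + 265.8 = 451.8 kN/m
FS = 451.8 / 183.5 = 2.462

FS = 2.46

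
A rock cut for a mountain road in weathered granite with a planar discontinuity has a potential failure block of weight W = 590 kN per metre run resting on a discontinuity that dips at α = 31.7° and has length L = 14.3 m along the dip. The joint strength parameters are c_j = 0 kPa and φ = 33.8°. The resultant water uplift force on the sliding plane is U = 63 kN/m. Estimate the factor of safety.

FS = 0.95

Resolving the block weight along and normal to the plane and applying the Mohr–Coulomb strength on the joint:
N' = W cosα − U = 590·cos31.7° − 63 = 439.0 kN/m
Driving force T = W sinα = 590·sin31.7° = 310.0 kN/m
Resisting force R = c_j·L + N'·tanφ = 0·14.3 + 439.0·tan33.8° = 0.0 + 293.9 = 293.9 kN/m
FS = R / T = 293.9 / 310.0 = 0.948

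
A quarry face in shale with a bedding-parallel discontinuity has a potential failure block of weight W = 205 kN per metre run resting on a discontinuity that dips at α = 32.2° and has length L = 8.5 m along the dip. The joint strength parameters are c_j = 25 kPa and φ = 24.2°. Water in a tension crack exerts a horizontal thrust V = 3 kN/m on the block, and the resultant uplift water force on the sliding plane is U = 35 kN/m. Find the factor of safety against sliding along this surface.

Resolving the block weight along and normal to the plane and applying the Mohr–Coulomb strength on the joint:
N' = W cosα − U − V sinα = 205·cos32.2° − 35 − 3·sin32.2° = 136.9 kN/m
Driving force T = W sinα + V cosα = 205·sin32.2° + 3·cos32.2° = 111.8 kN/m
Resisting force R = c_j·L + N'·tanφ = 25·8.5 + 136.9·tan24.2° = 212.5 + 61.5 = 274.0 kN/m
FS = R / T = 274.0 / 111.8 = 2.451

FS = 2.45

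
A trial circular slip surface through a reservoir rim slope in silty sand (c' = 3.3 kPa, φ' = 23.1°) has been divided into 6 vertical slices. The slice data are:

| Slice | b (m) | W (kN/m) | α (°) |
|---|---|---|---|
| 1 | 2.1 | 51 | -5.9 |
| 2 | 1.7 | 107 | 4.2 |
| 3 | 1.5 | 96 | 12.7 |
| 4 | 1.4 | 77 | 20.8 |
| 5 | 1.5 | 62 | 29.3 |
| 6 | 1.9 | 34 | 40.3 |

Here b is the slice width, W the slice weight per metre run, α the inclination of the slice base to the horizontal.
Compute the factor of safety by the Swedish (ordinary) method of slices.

FS = 2.02

Ordinary method of slices: FS = Σ[c'·Δl_i + (W_i cosα_i)·tanφ'] / Σ W_i sinα_i, with Δl_i = b_i / cosα_i.
Slice 1: Δl = 2.1/cos(-5.9°) = 2.111 m; N'_1 = 51·cos(-5.9°) = 50.7; c'Δl = 6.97; W sinα = -5.2
Slice 2: Δl = 1.7/cos4.2° = 1.705 m; N'_2 = 107·cos4.2° = 106.7; c'Δl = 5.63; W sinα = 7.8
Slice 3: Δl = 1.5/cos12.7° = 1.538 m; N'_3 = 96·cos12.7° = 93.7; c'Δl = 5.07; W sinα = 21.1
Slice 4: Δl = 1.4/cos20.8° = 1.498 m; N'_4 = 77·cos20.8° = 72.0; c'Δl = 4.94; W sinα = 27.3
Slice 5: Δl = 1.5/cos29.3° = 1.720 m; N'_5 = 62·cos29.3° = 54.1; c'Δl = 5.68; W sinα = 30.3
Slice 6: Δl = 1.9/cos40.3° = 2.491 m; N'_6 = 34·cos40.3° = 25.9; c'Δl = 8.22; W sinα = 22.0
Σc'Δl = 36.5 kN/m; ΣN' = 403.1 kN/m; ΣW sinα = 103.4 kN/m
Resisting = 36.5 + 403.1·tan23.1° = 36.5 + 171.9 = 208.4 kN/m
FS = 208.4 / 103.4 = 2.016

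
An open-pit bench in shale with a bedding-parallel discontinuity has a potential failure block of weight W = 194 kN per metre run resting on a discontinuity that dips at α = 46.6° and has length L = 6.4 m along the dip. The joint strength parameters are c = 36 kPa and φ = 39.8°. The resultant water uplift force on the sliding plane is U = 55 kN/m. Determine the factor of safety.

FS = 2.10

Resolving the block weight along and normal to the plane and applying the Mohr–Coulomb strength on the joint:
N' = W cosα − U = 194·cos46.6° − 55 = 78.3 kN/m
Driving force T = W sinα = 194·sin46.6° = 141.0 kN/m
Resisting force R = c·L + N'·tanφ = 36·6.4 + 78.3·tan39.8° = 230.4 + 65.2 = 295.6 kN/m
FS = R / T = 295.6 / 141.0 = 2.097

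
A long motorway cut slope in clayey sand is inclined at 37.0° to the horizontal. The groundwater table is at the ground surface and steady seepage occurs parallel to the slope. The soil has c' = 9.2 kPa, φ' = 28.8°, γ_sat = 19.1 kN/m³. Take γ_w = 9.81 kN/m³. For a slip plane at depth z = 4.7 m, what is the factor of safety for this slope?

With seepage parallel to the slope and the water table at the surface, the effective normal stress on the slip plane uses the buoyant unit weight γ' = γ_sat − γ_w while the driving shear stress uses γ_sat:
FS = [c' + γ' z cos²β tanφ'] / [γ_sat z sinβ cosβ]
γ' = 19.1 − 9.81 = 9.29 kN/m³
Numerator = 9.2 + 9.29·4.7·cos²37.0°·tan28.8° = 9.2 + 9.29·4.7·0.6378·0.5498 = 24.510 kPa
Denominator = 19.1·4.7·sin37.0°·cos37.0° = 19.1·4.7·0.6018·0.7986 = 43.146 kPa
FS = 24.510 / 43.146 = 0.568

FS = 0.57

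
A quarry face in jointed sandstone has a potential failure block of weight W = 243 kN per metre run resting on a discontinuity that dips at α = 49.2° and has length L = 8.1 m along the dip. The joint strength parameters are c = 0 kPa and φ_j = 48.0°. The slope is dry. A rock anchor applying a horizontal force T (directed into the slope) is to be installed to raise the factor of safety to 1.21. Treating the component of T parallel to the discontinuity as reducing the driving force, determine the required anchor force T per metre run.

T = 28 kN/m

Resolving forces along and normal to the sliding plane, with the horizontal anchor force T adding T·sinα to the effective normal force and T·cosα acting up the plane against the driving force:
FS = [cL + (W cosα + T sinα) tanφ_j] / [W sinα − T cosα]
Without the anchor: N' = 158.8 kN/m, driving T_d = 183.9 kN/m, resisting R = 0·8.1 + 158.8·tan48.0° = 176.3 kN/m, FS = 0.96.
Setting FS = 1.21 and solving for T:
1.21·(183.9 − T cos49.2°) = 176.3 + T sin49.2°·tan48.0°
T·(sin49.2°·tan48.0° + 1.21·cos49.2°) = 1.21·183.9 − 176.3
T·(0.7570·1.1106 + 1.21·0.6534) = 222.6 − 176.3 = 46.2
T·1.6314 = 46.2
T = 28.3 kN/m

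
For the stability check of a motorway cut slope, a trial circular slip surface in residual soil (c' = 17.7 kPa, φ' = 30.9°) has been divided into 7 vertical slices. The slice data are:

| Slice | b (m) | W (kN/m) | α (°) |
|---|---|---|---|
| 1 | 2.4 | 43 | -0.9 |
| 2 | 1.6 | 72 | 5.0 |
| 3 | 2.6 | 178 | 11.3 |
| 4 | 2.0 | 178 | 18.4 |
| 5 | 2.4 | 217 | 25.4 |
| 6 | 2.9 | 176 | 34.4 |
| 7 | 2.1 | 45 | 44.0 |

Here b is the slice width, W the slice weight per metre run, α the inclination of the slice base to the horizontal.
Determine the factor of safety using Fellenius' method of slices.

Ordinary method of slices: FS = Σ[c'·Δl_i + (W_i cosα_i)·tanφ'] / Σ W_i sinα_i, with Δl_i = b_i / cosα_i.
Slice 1: Δl = 2.4/cos(-0.9°) = 2.400 m; N'_1 = 43·cos(-0.9°) = 43.0; c'Δl = 42.49; W sinα = -0.7
Slice 2: Δl = 1.6/cos5.0° = 1.606 m; N'_2 = 72·cos5.0° = 71.7; c'Δl = 28.43; W sinα = 6.3
Slice 3: Δl = 2.6/cos11.3° = 2.651 m; N'_3 = 178·cos11.3° = 174.5; c'Δl = 46.93; W sinα = 34.9
Slice 4: Δl = 2.0/cos18.4° = 2.108 m; N'_4 = 178·cos18.4° = 168.9; c'Δl = 37.31; W sinα = 56.2
Slice 5: Δl = 2.4/cos25.4° = 2.657 m; N'_5 = 217·cos25.4° = 196.0; c'Δl = 47.03; W sinα = 93.1
Slice 6: Δl = 2.9/cos34.4° = 3.515 m; N'_6 = 176·cos34.4° = 145.2; c'Δl = 62.21; W sinα = 99.4
Slice 7: Δl = 2.1/cos44.0° = 2.919 m; N'_7 = 45·cos44.0° = 32.4; c'Δl = 51.67; W sinα = 31.3
Σc'Δl = 316.1 kN/m; ΣN' = 831.8 kN/m; ΣW sinα = 320.4 kN/m
Resisting = 316.1 + 831.8·tan30.9° = 316.1 + 497.8 = 813.9 kN/m
FS = 813.9 / 320.4 = 2.540

FS = 2.54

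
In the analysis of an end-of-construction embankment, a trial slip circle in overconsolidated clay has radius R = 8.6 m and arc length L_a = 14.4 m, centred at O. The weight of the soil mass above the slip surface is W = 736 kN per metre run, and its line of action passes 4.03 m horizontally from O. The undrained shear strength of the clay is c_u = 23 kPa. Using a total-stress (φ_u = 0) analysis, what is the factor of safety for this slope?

FS = 0.96

Taking moments about the centre O, the resisting moment is provided by the undrained shear strength acting along the arc:
M_R = c_u·L_a·R = 23·14.40·8.6 = 2848.3 kN·m/m
M_D = W·d = 736·4.03 = 2966.1 kN·m/m
FS = M_R / M_D = 2848.3 / 2966.1 = 0.960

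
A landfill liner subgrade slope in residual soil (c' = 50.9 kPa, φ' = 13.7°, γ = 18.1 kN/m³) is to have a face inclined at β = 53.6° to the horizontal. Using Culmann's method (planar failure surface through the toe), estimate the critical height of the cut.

Culmann's analysis gives the critical failure plane at α_cr = (β + φ')/2 = (53.6 + 13.7)/2 = 33.6°, and the critical height
H_c = (4c'/γ) · sinβ cosφ' / [1 − cos(β − φ')]
    = (4·50.9/18.1) · sin53.6°·cos13.7° / [1 − cos(39.9°)]
    = 11.249 · 0.8049·0.9715 / [1 − 0.7672]
    = 11.249 · 0.7820 / 0.2328
    = 37.78 m

H_c = 37.78 m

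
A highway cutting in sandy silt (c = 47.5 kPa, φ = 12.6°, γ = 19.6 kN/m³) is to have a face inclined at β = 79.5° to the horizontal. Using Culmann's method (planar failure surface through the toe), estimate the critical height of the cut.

Culmann's analysis gives the critical failure plane at α_cr = (β + φ)/2 = (79.5 + 12.6)/2 = 46.0°, and the critical height
H_c = (4c/γ) · sinβ cosφ / [1 − cos(β − φ)]
    = (4·47.5/19.6) · sin79.5°·cos12.6° / [1 − cos(66.9°)]
    = 9.694 · 0.9833·0.9759 / [1 − 0.3923]
    = 9.694 · 0.9596 / 0.6077
    = 15.31 m

H_c = 15.31 m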